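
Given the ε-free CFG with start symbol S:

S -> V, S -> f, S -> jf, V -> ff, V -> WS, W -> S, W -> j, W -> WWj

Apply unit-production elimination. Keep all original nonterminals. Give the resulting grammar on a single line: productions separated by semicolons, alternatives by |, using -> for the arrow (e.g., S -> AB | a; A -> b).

Unit productions: S->V, W->S.
Unit pairs (A ⇒* B via units): (S,V), (W,S), (W,V).
S: inherits non-unit rules of {S, V} → WS | f | ff | jf.
V: inherits non-unit rules of {V} → WS | ff.
W: inherits non-unit rules of {S, V, W} → WS | WWj | f | ff | j | jf.

S -> f | WS | ff | jf; V -> WS | ff; W -> f | j | WS | ff | jf | WWj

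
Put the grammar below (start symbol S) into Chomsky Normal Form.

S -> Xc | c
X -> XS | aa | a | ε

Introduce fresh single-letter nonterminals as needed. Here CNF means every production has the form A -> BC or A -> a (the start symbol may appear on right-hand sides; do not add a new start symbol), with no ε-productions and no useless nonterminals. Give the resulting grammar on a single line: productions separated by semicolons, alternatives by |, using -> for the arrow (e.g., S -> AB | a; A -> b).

Nullable: {X}; after ε-elimination: S -> c | Xc; X -> S | a | XS | aa.
After unit-elimination: S -> c | Xc; X -> a | c | XS | Xc | aa.
TERM: introduce B -> a, A -> c and substitute in every rule of length ≥2.

S -> c | XA; A -> c; B -> a; X -> a | c | BB | XA | XS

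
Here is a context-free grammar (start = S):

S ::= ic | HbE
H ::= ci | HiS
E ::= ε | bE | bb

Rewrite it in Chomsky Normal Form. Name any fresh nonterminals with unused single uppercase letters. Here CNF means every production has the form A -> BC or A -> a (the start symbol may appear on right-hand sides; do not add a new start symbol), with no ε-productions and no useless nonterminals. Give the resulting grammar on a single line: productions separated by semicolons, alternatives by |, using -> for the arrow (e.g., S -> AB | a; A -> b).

S -> BC | HA | HF; A -> b; B -> i; C -> c; D -> BS; E -> b | AA | AE; F -> AE; H -> CB | HD

Nullable: {E}; after ε-elimination: S -> Hb | ic | HbE; E -> b | bE | bb; H -> ci | HiS.
No unit productions to eliminate.
TERM: introduce A -> b, C -> c, B -> i and substitute in every rule of length ≥2.
BIN: H -> HBS becomes H -> HD, D -> BS; S -> HAE becomes S -> HF, F -> AE.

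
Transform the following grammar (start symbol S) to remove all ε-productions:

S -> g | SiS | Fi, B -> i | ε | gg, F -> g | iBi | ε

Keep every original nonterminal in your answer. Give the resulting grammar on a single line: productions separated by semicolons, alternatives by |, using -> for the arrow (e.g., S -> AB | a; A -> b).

Nullable set: {B, F}.
S -> Fi: F nullable, giving Fi | i.
Drop B -> ε.
Drop F -> ε.
F -> iBi: B nullable, giving iBi | ii.
Unchanged (no nullable symbols): S -> SiS; S -> g; B -> gg; B -> i; F -> g.

S -> g | i | Fi | SiS; B -> i | gg; F -> g | ii | iBi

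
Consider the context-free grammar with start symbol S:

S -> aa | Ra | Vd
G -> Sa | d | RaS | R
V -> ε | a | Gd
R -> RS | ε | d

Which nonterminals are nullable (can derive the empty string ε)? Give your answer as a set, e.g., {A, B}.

{G, R, V}

Directly nullable (have an ε-rule): {R, V}.
G is nullable via G -> R (every symbol on the right is already known nullable).
Not nullable: S — each has a terminal in every rule's right-hand side or depends on a non-nullable symbol.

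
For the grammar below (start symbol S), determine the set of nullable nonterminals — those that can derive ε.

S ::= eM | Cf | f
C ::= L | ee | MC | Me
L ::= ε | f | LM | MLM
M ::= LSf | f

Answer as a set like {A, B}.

Directly nullable (have an ε-rule): {L}.
C is nullable via C -> L (every symbol on the right is already known nullable).
Not nullable: M, S — each has a terminal in every rule's right-hand side or depends on a non-nullable symbol.

{C, L}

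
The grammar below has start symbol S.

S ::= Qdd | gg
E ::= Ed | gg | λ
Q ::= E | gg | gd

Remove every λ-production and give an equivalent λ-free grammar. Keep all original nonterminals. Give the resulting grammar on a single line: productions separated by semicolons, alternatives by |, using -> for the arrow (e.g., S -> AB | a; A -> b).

Nullable set: {E, Q}.
S -> Qdd: Q nullable, giving Qdd | dd.
Drop E -> λ.
E -> Ed: E nullable, giving Ed | d.
Q -> E: E nullable, giving E.
Unchanged (no nullable symbols): S -> gg; E -> gg; Q -> gd; Q -> gg.

S -> dd | gg | Qdd; E -> d | Ed | gg; Q -> E | gd | gg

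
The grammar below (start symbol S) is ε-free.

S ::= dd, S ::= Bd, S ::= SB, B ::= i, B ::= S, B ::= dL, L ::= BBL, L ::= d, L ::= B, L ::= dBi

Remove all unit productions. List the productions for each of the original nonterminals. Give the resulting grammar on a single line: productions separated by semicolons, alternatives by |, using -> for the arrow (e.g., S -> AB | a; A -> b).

S -> Bd | SB | dd; B -> i | Bd | SB | dL | dd; L -> d | i | Bd | SB | dL | dd | BBL | dBi

Unit productions: B->S, L->B.
Unit pairs (A ⇒* B via units): (B,S), (L,B), (L,S).
S: inherits non-unit rules of {S} → Bd | SB | dd.
B: inherits non-unit rules of {B, S} → Bd | SB | dL | dd | i.
L: inherits non-unit rules of {B, L, S} → BBL | Bd | SB | d | dBi | dL | dd | i.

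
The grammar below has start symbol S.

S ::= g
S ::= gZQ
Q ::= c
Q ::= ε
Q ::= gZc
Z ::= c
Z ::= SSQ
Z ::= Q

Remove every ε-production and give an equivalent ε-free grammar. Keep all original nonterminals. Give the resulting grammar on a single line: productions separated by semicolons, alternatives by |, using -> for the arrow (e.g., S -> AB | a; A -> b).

Nullable set: {Q, Z}.
S -> gZQ: Z, Q nullable, giving g | gQ | gZ | gZQ.
Drop Q -> ε.
Q -> gZc: Z nullable, giving gZc | gc.
Z -> Q: Q nullable, giving Q.
Z -> SSQ: Q nullable, giving SS | SSQ.
Unchanged (no nullable symbols): S -> g; Q -> c; Z -> c.

S -> g | gQ | gZ | gZQ; Q -> c | gc | gZc; Z -> Q | c | SS | SSQ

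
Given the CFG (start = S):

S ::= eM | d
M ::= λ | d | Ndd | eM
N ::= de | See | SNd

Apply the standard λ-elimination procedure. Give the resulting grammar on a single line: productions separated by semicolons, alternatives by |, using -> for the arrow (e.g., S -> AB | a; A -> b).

Nullable set: {M}.
S -> eM: M nullable, giving e | eM.
Drop M -> λ.
M -> eM: M nullable, giving e | eM.
Unchanged (no nullable symbols): S -> d; M -> Ndd; M -> d; N -> SNd; N -> See; N -> de.

S -> d | e | eM; M -> d | e | eM | Ndd; N -> de | SNd | See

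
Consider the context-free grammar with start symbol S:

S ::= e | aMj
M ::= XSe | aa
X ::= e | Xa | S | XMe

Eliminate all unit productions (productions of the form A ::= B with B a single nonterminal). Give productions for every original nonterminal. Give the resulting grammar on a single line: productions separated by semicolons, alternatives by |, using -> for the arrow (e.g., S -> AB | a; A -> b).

Unit productions: X->S.
Unit pairs (A ⇒* B via units): (X,S).
S: inherits non-unit rules of {S} → aMj | e.
M: inherits non-unit rules of {M} → XSe | aa.
X: inherits non-unit rules of {S, X} → XMe | Xa | aMj | e.

S -> e | aMj; M -> aa | XSe; X -> e | Xa | XMe | aMj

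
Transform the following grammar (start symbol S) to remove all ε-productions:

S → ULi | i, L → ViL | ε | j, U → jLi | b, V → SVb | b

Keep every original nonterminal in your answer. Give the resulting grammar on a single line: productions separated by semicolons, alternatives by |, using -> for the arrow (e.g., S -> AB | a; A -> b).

S -> i | Ui | ULi; L -> j | Vi | ViL; U -> b | ji | jLi; V -> b | SVb

Nullable set: {L}.
S -> ULi: L nullable, giving ULi | Ui.
Drop L -> ε.
L -> ViL: L nullable, giving Vi | ViL.
U -> jLi: L nullable, giving jLi | ji.
Unchanged (no nullable symbols): S -> i; L -> j; U -> b; V -> SVb; V -> b.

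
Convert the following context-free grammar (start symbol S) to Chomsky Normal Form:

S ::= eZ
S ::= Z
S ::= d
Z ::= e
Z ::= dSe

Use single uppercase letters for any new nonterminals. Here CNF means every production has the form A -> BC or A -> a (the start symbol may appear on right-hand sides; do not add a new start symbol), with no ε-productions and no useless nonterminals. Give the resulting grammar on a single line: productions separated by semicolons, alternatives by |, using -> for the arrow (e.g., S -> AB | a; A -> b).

No ε-productions.
After unit-elimination: S -> d | e | eZ | dSe; Z -> e | dSe.
TERM: introduce A -> d, B -> e and substitute in every rule of length ≥2.
BIN: S -> ASB becomes S -> AC, C -> SB; Z -> ASB becomes Z -> AD, D -> SB.

S -> d | e | AC | BZ; A -> d; B -> e; C -> SB; D -> SB; Z -> e | AD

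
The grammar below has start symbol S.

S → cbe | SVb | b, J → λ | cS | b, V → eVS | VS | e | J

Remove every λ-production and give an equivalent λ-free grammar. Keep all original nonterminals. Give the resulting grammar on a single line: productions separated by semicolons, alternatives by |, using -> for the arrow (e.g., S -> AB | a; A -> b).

Nullable set: {J, V}.
S -> SVb: V nullable, giving SVb | Sb.
Drop J -> λ.
V -> J: J nullable, giving J.
V -> VS: V nullable, giving S | VS.
V -> eVS: V nullable, giving eS | eVS.
Unchanged (no nullable symbols): S -> b; S -> cbe; J -> b; J -> cS; V -> e.

S -> b | Sb | SVb | cbe; J -> b | cS; V -> J | S | e | VS | eS | eVS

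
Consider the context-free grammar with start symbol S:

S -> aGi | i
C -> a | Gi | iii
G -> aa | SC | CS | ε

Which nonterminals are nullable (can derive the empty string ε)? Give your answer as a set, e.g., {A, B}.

Directly nullable (have an ε-rule): {G}.
Not nullable: C, S — each has a terminal in every rule's right-hand side or depends on a non-nullable symbol.

{G}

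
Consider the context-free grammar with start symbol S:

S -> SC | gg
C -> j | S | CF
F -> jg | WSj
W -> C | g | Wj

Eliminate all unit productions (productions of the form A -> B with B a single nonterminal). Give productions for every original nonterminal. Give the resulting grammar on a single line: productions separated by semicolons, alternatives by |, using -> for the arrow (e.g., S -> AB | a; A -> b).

Unit productions: C->S, W->C.
Unit pairs (A ⇒* B via units): (C,S), (W,C), (W,S).
S: inherits non-unit rules of {S} → SC | gg.
C: inherits non-unit rules of {C, S} → CF | SC | gg | j.
F: inherits non-unit rules of {F} → WSj | jg.
W: inherits non-unit rules of {C, S, W} → CF | SC | Wj | g | gg | j.

S -> SC | gg; C -> j | CF | SC | gg; F -> jg | WSj; W -> g | j | CF | SC | Wj | gg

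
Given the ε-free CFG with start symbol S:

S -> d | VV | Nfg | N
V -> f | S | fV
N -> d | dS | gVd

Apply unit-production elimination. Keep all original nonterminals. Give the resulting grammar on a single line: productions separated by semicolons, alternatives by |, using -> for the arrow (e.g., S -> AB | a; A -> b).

S -> d | VV | dS | Nfg | gVd; N -> d | dS | gVd; V -> d | f | VV | dS | fV | Nfg | gVd

Unit productions: S->N, V->S.
Unit pairs (A ⇒* B via units): (S,N), (V,N), (V,S).
S: inherits non-unit rules of {N, S} → Nfg | VV | d | dS | gVd.
N: inherits non-unit rules of {N} → d | dS | gVd.
V: inherits non-unit rules of {N, S, V} → Nfg | VV | d | dS | f | fV | gVd.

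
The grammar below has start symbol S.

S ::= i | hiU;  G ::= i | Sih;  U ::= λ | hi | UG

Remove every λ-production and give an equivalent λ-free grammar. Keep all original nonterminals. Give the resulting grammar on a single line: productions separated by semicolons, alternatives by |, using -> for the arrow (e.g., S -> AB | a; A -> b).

Nullable set: {U}.
S -> hiU: U nullable, giving hi | hiU.
Drop U -> λ.
U -> UG: U nullable, giving G | UG.
Unchanged (no nullable symbols): S -> i; G -> Sih; G -> i; U -> hi.

S -> i | hi | hiU; G -> i | Sih; U -> G | UG | hi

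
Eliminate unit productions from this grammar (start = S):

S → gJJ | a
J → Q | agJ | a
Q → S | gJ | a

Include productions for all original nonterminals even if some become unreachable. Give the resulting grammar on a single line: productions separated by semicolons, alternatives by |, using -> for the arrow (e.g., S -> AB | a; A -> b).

Unit productions: J->Q, Q->S.
Unit pairs (A ⇒* B via units): (J,Q), (J,S), (Q,S).
S: inherits non-unit rules of {S} → a | gJJ.
J: inherits non-unit rules of {J, Q, S} → a | agJ | gJ | gJJ.
Q: inherits non-unit rules of {Q, S} → a | gJ | gJJ.

S -> a | gJJ; J -> a | gJ | agJ | gJJ; Q -> a | gJ | gJJ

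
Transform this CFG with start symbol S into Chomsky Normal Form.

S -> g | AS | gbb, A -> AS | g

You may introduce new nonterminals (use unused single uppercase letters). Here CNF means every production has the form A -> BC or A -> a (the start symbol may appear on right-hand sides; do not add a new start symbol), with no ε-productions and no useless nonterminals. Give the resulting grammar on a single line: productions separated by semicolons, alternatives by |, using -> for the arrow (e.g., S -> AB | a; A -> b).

No ε-productions.
No unit productions to eliminate.
TERM: introduce C -> b, B -> g and substitute in every rule of length ≥2.
BIN: S -> BCC becomes S -> BD, D -> CC.

S -> g | AS | BD; A -> g | AS; B -> g; C -> b; D -> CC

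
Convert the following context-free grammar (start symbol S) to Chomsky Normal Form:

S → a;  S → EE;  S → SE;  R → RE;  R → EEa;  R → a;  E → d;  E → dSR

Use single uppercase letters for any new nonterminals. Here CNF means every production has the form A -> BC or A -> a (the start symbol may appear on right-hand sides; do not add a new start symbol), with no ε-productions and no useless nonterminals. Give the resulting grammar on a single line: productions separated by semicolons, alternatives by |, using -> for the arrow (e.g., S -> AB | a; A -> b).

S -> a | EE | SE; A -> d; B -> a; C -> SR; D -> EB; E -> d | AC; R -> a | ED | RE

No ε-productions.
No unit productions to eliminate.
TERM: introduce B -> a, A -> d and substitute in every rule of length ≥2.
BIN: E -> ASR becomes E -> AC, C -> SR; R -> EEB becomes R -> ED, D -> EB.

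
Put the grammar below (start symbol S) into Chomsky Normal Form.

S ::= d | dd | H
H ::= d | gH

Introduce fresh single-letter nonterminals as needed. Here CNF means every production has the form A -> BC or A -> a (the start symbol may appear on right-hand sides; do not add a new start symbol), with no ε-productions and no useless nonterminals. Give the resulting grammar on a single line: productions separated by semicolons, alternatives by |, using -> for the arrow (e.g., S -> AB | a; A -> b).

S -> d | AH | BB; A -> g; B -> d; H -> d | AH

No ε-productions.
After unit-elimination: S -> d | dd | gH; H -> d | gH.
TERM: introduce B -> d, A -> g and substitute in every rule of length ≥2.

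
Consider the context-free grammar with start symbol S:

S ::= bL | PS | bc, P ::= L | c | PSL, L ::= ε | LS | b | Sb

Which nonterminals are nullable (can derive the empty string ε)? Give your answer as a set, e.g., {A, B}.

Directly nullable (have an ε-rule): {L}.
P is nullable via P -> L (every symbol on the right is already known nullable).
Not nullable: S — each has a terminal in every rule's right-hand side or depends on a non-nullable symbol.

{L, P}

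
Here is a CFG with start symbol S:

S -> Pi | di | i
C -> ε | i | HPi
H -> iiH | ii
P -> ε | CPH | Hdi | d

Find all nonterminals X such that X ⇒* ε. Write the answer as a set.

Directly nullable (have an ε-rule): {C, P}.
Not nullable: H, S — each has a terminal in every rule's right-hand side or depends on a non-nullable symbol.

{C, P}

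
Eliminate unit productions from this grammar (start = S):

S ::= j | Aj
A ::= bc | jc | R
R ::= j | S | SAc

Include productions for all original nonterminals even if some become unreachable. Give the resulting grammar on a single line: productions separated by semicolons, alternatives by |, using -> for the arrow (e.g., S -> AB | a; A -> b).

S -> j | Aj; A -> j | Aj | bc | jc | SAc; R -> j | Aj | SAc

Unit productions: A->R, R->S.
Unit pairs (A ⇒* B via units): (A,R), (A,S), (R,S).
S: inherits non-unit rules of {S} → Aj | j.
A: inherits non-unit rules of {A, R, S} → Aj | SAc | bc | j | jc.
R: inherits non-unit rules of {R, S} → Aj | SAc | j.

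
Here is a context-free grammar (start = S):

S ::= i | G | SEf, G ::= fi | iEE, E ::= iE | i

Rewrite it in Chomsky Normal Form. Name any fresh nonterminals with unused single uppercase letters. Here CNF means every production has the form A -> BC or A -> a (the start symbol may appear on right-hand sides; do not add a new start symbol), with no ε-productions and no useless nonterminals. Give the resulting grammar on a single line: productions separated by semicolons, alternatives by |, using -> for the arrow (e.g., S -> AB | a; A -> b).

S -> i | AD | BA | SF; A -> i; B -> f; D -> EE; E -> i | AE; F -> EB

No ε-productions.
After unit-elimination: S -> i | fi | SEf | iEE; E -> i | iE; G -> fi | iEE.
TERM: introduce B -> f, A -> i and substitute in every rule of length ≥2.
BIN: G -> AEE becomes G -> AC, C -> EE; S -> AEE becomes S -> AD, D -> EE; S -> SEB becomes S -> SF, F -> EB.
Drop unreachable/unproductive: G.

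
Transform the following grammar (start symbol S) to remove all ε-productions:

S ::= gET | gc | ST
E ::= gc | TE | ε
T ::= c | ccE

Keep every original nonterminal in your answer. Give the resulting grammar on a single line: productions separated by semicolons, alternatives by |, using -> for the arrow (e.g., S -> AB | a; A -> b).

Nullable set: {E}.
S -> gET: E nullable, giving gET | gT.
Drop E -> ε.
E -> TE: E nullable, giving T | TE.
T -> ccE: E nullable, giving cc | ccE.
Unchanged (no nullable symbols): S -> ST; S -> gc; E -> gc; T -> c.

S -> ST | gT | gc | gET; E -> T | TE | gc; T -> c | cc | ccE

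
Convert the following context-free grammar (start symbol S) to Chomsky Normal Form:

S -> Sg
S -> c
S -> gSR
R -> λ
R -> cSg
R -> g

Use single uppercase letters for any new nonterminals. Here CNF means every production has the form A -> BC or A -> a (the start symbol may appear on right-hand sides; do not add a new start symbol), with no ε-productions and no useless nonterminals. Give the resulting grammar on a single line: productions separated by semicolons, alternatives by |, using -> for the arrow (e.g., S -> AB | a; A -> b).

Nullable: {R}; after ε-elimination: S -> c | Sg | gS | gSR; R -> g | cSg.
No unit productions to eliminate.
TERM: introduce A -> c, B -> g and substitute in every rule of length ≥2.
BIN: R -> ASB becomes R -> AC, C -> SB; S -> BSR becomes S -> BD, D -> SR.

S -> c | BD | BS | SB; A -> c; B -> g; C -> SB; D -> SR; R -> g | AC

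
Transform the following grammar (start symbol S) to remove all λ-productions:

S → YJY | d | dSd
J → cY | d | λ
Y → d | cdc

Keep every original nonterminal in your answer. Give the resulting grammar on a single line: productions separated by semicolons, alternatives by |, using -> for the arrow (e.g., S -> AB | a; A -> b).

Nullable set: {J}.
S -> YJY: J nullable, giving YJY | YY.
Drop J -> λ.
Unchanged (no nullable symbols): S -> d; S -> dSd; J -> cY; J -> d; Y -> cdc; Y -> d.

S -> d | YY | YJY | dSd; J -> d | cY; Y -> d | cdc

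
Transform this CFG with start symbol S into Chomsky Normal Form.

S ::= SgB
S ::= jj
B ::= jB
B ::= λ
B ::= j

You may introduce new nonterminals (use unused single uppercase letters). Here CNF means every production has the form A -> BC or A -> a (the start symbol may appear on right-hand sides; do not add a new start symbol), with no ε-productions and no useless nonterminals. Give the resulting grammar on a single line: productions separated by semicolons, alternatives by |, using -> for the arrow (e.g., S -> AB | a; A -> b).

S -> AA | SC | SD; A -> j; B -> j | AB; C -> g; D -> CB

Nullable: {B}; after ε-elimination: S -> Sg | jj | SgB; B -> j | jB.
No unit productions to eliminate.
TERM: introduce C -> g, A -> j and substitute in every rule of length ≥2.
BIN: S -> SCB becomes S -> SD, D -> CB.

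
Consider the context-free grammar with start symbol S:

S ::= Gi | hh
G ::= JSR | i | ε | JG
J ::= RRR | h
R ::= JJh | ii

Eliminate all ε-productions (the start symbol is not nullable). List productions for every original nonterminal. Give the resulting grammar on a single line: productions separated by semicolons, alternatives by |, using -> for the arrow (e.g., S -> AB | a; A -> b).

Nullable set: {G}.
S -> Gi: G nullable, giving Gi | i.
Drop G -> ε.
G -> JG: G nullable, giving J | JG.
Unchanged (no nullable symbols): S -> hh; G -> JSR; G -> i; J -> RRR; J -> h; R -> JJh; R -> ii.

S -> i | Gi | hh; G -> J | i | JG | JSR; J -> h | RRR; R -> ii | JJh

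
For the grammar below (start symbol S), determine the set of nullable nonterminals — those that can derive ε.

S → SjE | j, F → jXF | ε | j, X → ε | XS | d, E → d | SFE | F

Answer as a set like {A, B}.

Directly nullable (have an ε-rule): {F, X}.
E is nullable via E -> F (every symbol on the right is already known nullable).
Not nullable: S — each has a terminal in every rule's right-hand side or depends on a non-nullable symbol.

{E, F, X}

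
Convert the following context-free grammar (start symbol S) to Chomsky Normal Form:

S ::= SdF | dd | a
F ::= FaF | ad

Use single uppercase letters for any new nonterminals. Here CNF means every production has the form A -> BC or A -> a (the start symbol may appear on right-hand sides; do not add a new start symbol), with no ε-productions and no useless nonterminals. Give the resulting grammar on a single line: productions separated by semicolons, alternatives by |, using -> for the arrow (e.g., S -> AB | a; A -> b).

S -> a | BB | SD; A -> a; B -> d; C -> AF; D -> BF; F -> AB | FC

No ε-productions.
No unit productions to eliminate.
TERM: introduce A -> a, B -> d and substitute in every rule of length ≥2.
BIN: F -> FAF becomes F -> FC, C -> AF; S -> SBF becomes S -> SD, D -> BF.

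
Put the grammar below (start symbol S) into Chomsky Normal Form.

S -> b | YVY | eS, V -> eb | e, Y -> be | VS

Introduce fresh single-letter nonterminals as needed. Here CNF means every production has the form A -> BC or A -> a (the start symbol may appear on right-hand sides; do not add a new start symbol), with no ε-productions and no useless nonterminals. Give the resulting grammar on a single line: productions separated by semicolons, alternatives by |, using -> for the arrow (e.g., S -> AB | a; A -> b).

No ε-productions.
No unit productions to eliminate.
TERM: introduce B -> b, A -> e and substitute in every rule of length ≥2.
BIN: S -> YVY becomes S -> YC, C -> VY.

S -> b | AS | YC; A -> e; B -> b; C -> VY; V -> e | AB; Y -> BA | VS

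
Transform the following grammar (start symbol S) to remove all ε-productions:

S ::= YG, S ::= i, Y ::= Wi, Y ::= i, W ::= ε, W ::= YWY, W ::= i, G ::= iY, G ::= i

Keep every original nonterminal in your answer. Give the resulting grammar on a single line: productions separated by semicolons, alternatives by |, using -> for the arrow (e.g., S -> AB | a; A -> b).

S -> i | YG; G -> i | iY; W -> i | YY | YWY; Y -> i | Wi

Nullable set: {W}.
Drop W -> ε.
W -> YWY: W nullable, giving YWY | YY.
Y -> Wi: W nullable, giving Wi | i.
Unchanged (no nullable symbols): S -> YG; S -> i; G -> i; G -> iY; W -> i; Y -> i.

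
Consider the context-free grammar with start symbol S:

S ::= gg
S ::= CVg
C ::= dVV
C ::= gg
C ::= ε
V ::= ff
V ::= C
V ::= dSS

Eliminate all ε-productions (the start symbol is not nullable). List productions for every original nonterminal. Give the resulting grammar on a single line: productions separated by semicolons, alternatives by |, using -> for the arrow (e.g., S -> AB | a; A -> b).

Nullable set: {C, V}.
S -> CVg: C, V nullable, giving CVg | Cg | Vg | g.
Drop C -> ε.
C -> dVV: V, V nullable, giving d | dV | dVV.
V -> C: C nullable, giving C.
Unchanged (no nullable symbols): S -> gg; C -> gg; V -> dSS; V -> ff.

S -> g | Cg | Vg | gg | CVg; C -> d | dV | gg | dVV; V -> C | ff | dSS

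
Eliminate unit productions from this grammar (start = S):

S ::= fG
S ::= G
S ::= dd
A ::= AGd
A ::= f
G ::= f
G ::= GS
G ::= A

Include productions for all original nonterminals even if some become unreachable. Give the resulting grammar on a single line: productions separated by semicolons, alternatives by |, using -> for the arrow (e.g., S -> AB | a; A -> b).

S -> f | GS | dd | fG | AGd; A -> f | AGd; G -> f | GS | AGd

Unit productions: G->A, S->G.
Unit pairs (A ⇒* B via units): (G,A), (S,A), (S,G).
S: inherits non-unit rules of {A, G, S} → AGd | GS | dd | f | fG.
A: inherits non-unit rules of {A} → AGd | f.
G: inherits non-unit rules of {A, G} → AGd | GS | f.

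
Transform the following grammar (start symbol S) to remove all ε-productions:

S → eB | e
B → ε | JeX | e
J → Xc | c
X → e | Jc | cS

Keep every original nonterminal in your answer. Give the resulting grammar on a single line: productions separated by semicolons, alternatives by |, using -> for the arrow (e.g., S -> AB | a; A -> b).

S -> e | eB; B -> e | JeX; J -> c | Xc; X -> e | Jc | cS

Nullable set: {B}.
S -> eB: B nullable, giving e | eB.
Drop B -> ε.
Unchanged (no nullable symbols): S -> e; B -> JeX; B -> e; J -> Xc; J -> c; X -> Jc; X -> cS; X -> e.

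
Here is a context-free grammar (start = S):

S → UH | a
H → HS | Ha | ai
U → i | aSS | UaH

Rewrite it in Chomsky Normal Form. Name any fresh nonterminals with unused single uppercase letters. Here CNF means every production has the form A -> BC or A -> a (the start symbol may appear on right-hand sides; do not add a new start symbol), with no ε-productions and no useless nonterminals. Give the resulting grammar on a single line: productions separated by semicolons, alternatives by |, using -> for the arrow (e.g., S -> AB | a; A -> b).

No ε-productions.
No unit productions to eliminate.
TERM: introduce A -> a, B -> i and substitute in every rule of length ≥2.
BIN: U -> ASS becomes U -> AC, C -> SS; U -> UAH becomes U -> UD, D -> AH.

S -> a | UH; A -> a; B -> i; C -> SS; D -> AH; H -> AB | HA | HS; U -> i | AC | UD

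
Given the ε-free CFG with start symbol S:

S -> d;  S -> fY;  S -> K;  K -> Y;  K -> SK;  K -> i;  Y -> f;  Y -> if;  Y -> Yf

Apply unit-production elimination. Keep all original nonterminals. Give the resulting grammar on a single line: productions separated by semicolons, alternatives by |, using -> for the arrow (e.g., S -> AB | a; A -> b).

S -> d | f | i | SK | Yf | fY | if; K -> f | i | SK | Yf | if; Y -> f | Yf | if

Unit productions: K->Y, S->K.
Unit pairs (A ⇒* B via units): (K,Y), (S,K), (S,Y).
S: inherits non-unit rules of {K, S, Y} → SK | Yf | d | f | fY | i | if.
K: inherits non-unit rules of {K, Y} → SK | Yf | f | i | if.
Y: inherits non-unit rules of {Y} → Yf | f | if.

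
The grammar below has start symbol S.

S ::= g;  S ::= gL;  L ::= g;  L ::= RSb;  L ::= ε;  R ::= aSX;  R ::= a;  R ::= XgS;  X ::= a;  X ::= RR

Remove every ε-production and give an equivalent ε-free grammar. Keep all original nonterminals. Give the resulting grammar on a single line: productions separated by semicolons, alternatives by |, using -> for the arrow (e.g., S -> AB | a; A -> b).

S -> g | gL; L -> g | RSb; R -> a | XgS | aSX; X -> a | RR

Nullable set: {L}.
S -> gL: L nullable, giving g | gL.
Drop L -> ε.
Unchanged (no nullable symbols): S -> g; L -> RSb; L -> g; R -> XgS; R -> a; R -> aSX; X -> RR; X -> a.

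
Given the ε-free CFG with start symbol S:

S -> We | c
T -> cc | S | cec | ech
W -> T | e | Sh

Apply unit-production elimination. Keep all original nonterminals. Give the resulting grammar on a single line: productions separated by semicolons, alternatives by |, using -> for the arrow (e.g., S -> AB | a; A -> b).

Unit productions: T->S, W->T.
Unit pairs (A ⇒* B via units): (T,S), (W,S), (W,T).
S: inherits non-unit rules of {S} → We | c.
T: inherits non-unit rules of {S, T} → We | c | cc | cec | ech.
W: inherits non-unit rules of {S, T, W} → Sh | We | c | cc | cec | e | ech.

S -> c | We; T -> c | We | cc | cec | ech; W -> c | e | Sh | We | cc | cec | ech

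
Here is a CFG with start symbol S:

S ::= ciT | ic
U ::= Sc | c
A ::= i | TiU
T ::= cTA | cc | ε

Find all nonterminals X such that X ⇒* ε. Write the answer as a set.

Directly nullable (have an ε-rule): {T}.
Not nullable: A, S, U — each has a terminal in every rule's right-hand side or depends on a non-nullable symbol.

{T}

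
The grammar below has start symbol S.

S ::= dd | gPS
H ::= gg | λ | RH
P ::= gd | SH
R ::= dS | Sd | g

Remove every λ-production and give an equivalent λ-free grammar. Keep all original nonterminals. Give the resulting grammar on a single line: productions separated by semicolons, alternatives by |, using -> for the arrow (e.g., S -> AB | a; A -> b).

Nullable set: {H}.
Drop H -> λ.
H -> RH: H nullable, giving R | RH.
P -> SH: H nullable, giving S | SH.
Unchanged (no nullable symbols): S -> dd; S -> gPS; H -> gg; P -> gd; R -> Sd; R -> dS; R -> g.

S -> dd | gPS; H -> R | RH | gg; P -> S | SH | gd; R -> g | Sd | dS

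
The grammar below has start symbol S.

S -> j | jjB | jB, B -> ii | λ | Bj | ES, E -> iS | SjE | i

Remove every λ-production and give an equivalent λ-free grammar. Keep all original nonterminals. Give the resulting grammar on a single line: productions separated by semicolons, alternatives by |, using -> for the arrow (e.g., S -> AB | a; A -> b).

Nullable set: {B}.
S -> jB: B nullable, giving j | jB.
S -> jjB: B nullable, giving jj | jjB.
Drop B -> λ.
B -> Bj: B nullable, giving Bj | j.
Unchanged (no nullable symbols): S -> j; B -> ES; B -> ii; E -> SjE; E -> i; E -> iS.

S -> j | jB | jj | jjB; B -> j | Bj | ES | ii; E -> i | iS | SjE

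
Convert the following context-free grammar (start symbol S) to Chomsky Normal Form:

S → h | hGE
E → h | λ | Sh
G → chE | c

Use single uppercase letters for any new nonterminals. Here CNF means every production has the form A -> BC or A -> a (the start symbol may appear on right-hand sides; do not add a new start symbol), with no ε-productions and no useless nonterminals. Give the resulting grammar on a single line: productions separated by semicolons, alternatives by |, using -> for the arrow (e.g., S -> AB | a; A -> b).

S -> h | AD | AG; A -> h; B -> c; C -> AE; D -> GE; E -> h | SA; G -> c | BA | BC

Nullable: {E}; after ε-elimination: S -> h | hG | hGE; E -> h | Sh; G -> c | ch | chE.
No unit productions to eliminate.
TERM: introduce B -> c, A -> h and substitute in every rule of length ≥2.
BIN: G -> BAE becomes G -> BC, C -> AE; S -> AGE becomes S -> AD, D -> GE.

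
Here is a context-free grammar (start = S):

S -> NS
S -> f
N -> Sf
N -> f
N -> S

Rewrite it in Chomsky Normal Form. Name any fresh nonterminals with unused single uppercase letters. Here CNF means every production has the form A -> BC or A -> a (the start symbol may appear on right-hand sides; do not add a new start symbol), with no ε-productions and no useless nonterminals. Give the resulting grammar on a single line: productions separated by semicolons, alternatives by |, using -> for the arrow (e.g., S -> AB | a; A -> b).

No ε-productions.
After unit-elimination: S -> f | NS; N -> f | NS | Sf.
TERM: introduce A -> f and substitute in every rule of length ≥2.

S -> f | NS; A -> f; N -> f | NS | SA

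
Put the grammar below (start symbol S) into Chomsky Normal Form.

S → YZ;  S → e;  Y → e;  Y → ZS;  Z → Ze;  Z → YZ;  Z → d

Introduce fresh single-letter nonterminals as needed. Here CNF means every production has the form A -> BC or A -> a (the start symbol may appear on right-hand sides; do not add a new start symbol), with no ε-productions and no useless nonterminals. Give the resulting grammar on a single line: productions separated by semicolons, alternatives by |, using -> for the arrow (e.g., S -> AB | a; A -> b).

S -> e | YZ; A -> e; Y -> e | ZS; Z -> d | YZ | ZA

No ε-productions.
No unit productions to eliminate.
TERM: introduce A -> e and substitute in every rule of length ≥2.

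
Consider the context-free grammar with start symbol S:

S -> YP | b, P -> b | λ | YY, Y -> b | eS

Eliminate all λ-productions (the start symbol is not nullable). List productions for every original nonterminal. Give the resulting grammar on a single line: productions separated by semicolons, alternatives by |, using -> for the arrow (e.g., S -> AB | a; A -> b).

Nullable set: {P}.
S -> YP: P nullable, giving Y | YP.
Drop P -> λ.
Unchanged (no nullable symbols): S -> b; P -> YY; P -> b; Y -> b; Y -> eS.

S -> Y | b | YP; P -> b | YY; Y -> b | eS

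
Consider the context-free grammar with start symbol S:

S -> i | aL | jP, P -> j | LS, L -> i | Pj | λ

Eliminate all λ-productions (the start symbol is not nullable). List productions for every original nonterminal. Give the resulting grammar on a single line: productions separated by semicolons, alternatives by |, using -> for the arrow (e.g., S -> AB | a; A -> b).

S -> a | i | aL | jP; L -> i | Pj; P -> S | j | LS

Nullable set: {L}.
S -> aL: L nullable, giving a | aL.
Drop L -> λ.
P -> LS: L nullable, giving LS | S.
Unchanged (no nullable symbols): S -> i; S -> jP; L -> Pj; L -> i; P -> j.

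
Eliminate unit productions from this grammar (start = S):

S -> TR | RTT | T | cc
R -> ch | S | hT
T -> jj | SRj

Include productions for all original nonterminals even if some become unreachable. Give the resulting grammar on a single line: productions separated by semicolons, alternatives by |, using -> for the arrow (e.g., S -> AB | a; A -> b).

S -> TR | cc | jj | RTT | SRj; R -> TR | cc | ch | hT | jj | RTT | SRj; T -> jj | SRj

Unit productions: R->S, S->T.
Unit pairs (A ⇒* B via units): (R,S), (R,T), (S,T).
S: inherits non-unit rules of {S, T} → RTT | SRj | TR | cc | jj.
R: inherits non-unit rules of {R, S, T} → RTT | SRj | TR | cc | ch | hT | jj.
T: inherits non-unit rules of {T} → SRj | jj.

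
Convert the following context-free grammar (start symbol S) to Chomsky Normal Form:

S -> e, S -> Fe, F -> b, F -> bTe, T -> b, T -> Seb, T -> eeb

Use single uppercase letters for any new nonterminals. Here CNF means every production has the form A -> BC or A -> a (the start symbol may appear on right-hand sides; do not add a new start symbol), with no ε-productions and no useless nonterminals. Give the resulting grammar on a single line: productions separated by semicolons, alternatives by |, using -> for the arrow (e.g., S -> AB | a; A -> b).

No ε-productions.
No unit productions to eliminate.
TERM: introduce A -> b, B -> e and substitute in every rule of length ≥2.
BIN: F -> ATB becomes F -> AC, C -> TB; T -> BBA becomes T -> BD, D -> BA; T -> SBA becomes T -> SE, E -> BA.

S -> e | FB; A -> b; B -> e; C -> TB; D -> BA; E -> BA; F -> b | AC; T -> b | BD | SE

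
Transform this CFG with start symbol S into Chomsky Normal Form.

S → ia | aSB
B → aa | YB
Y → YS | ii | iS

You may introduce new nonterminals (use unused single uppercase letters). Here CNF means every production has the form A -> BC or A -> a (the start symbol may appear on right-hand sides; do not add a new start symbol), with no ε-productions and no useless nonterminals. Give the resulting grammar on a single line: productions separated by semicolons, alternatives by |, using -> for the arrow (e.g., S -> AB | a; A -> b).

S -> AD | CA; A -> a; B -> AA | YB; C -> i; D -> SB; Y -> CC | CS | YS

No ε-productions.
No unit productions to eliminate.
TERM: introduce A -> a, C -> i and substitute in every rule of length ≥2.
BIN: S -> ASB becomes S -> AD, D -> SB.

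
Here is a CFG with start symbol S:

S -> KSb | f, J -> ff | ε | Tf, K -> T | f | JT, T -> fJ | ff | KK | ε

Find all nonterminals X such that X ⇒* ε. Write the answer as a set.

{J, K, T}

Directly nullable (have an ε-rule): {J, T}.
K is nullable via K -> T (every symbol on the right is already known nullable).
Not nullable: S — each has a terminal in every rule's right-hand side or depends on a non-nullable symbol.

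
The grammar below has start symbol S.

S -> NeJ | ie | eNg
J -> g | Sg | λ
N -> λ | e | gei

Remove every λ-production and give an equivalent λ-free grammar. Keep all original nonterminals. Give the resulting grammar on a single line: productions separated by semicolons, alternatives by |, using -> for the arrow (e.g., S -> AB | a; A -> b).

S -> e | Ne | eJ | eg | ie | NeJ | eNg; J -> g | Sg; N -> e | gei

Nullable set: {J, N}.
S -> NeJ: N, J nullable, giving Ne | NeJ | e | eJ.
S -> eNg: N nullable, giving eNg | eg.
Drop J -> λ.
Drop N -> λ.
Unchanged (no nullable symbols): S -> ie; J -> Sg; J -> g; N -> e; N -> gei.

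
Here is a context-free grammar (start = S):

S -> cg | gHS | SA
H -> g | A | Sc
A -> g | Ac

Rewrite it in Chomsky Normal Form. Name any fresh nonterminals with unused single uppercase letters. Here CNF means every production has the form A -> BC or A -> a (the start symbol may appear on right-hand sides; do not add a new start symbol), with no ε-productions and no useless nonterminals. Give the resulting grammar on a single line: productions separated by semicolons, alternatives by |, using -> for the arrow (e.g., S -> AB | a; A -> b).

S -> BC | CD | SA; A -> g | AB; B -> c; C -> g; D -> HS; H -> g | AB | SB

No ε-productions.
After unit-elimination: S -> SA | cg | gHS; A -> g | Ac; H -> g | Ac | Sc.
TERM: introduce B -> c, C -> g and substitute in every rule of length ≥2.
BIN: S -> CHS becomes S -> CD, D -> HS.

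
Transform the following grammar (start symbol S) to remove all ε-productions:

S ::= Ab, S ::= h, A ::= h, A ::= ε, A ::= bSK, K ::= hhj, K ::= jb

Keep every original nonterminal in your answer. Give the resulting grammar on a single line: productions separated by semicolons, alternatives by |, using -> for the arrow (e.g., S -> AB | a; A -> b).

S -> b | h | Ab; A -> h | bSK; K -> jb | hhj

Nullable set: {A}.
S -> Ab: A nullable, giving Ab | b.
Drop A -> ε.
Unchanged (no nullable symbols): S -> h; A -> bSK; A -> h; K -> hhj; K -> jb.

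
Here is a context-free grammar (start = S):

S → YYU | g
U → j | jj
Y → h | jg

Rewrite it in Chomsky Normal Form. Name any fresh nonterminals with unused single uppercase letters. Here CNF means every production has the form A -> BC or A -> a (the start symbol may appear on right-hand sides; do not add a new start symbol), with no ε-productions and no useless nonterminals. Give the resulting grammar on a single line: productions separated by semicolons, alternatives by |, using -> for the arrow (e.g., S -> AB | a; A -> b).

No ε-productions.
No unit productions to eliminate.
TERM: introduce B -> g, A -> j and substitute in every rule of length ≥2.
BIN: S -> YYU becomes S -> YC, C -> YU.

S -> g | YC; A -> j; B -> g; C -> YU; U -> j | AA; Y -> h | AB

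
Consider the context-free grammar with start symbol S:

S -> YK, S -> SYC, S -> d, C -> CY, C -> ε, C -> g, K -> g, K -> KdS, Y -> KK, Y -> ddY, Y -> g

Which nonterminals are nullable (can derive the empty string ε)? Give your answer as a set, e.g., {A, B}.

{C}

Directly nullable (have an ε-rule): {C}.
Not nullable: K, S, Y — each has a terminal in every rule's right-hand side or depends on a non-nullable symbol.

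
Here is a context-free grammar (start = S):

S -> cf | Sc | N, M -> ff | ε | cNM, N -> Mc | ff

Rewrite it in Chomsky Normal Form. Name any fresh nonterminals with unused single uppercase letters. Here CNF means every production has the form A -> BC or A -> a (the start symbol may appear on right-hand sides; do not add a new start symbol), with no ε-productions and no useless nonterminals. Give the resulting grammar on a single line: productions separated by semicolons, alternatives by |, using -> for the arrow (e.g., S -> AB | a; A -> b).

S -> c | AB | BB | MA | SA; A -> c; B -> f; C -> NM; M -> AC | AN | BB; N -> c | BB | MA

Nullable: {M}; after ε-elimination: S -> N | Sc | cf; M -> cN | ff | cNM; N -> c | Mc | ff.
After unit-elimination: S -> c | Mc | Sc | cf | ff; M -> cN | ff | cNM; N -> c | Mc | ff.
TERM: introduce A -> c, B -> f and substitute in every rule of length ≥2.
BIN: M -> ANM becomes M -> AC, C -> NM.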